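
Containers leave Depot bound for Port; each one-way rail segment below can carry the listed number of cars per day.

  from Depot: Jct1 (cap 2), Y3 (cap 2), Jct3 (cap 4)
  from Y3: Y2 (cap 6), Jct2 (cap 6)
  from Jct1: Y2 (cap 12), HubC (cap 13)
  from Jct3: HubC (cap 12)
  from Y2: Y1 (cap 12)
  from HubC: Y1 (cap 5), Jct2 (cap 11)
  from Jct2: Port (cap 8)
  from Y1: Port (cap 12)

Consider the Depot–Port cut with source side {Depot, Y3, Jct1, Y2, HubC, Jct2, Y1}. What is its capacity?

Edges leaving {Depot, Y3, Jct1, Y2, HubC, Jct2, Y1}: Depot→Jct3 (4), Jct2→Port (8), Y1→Port (12).
Cut capacity = 4 + 8 + 12 = 24.

24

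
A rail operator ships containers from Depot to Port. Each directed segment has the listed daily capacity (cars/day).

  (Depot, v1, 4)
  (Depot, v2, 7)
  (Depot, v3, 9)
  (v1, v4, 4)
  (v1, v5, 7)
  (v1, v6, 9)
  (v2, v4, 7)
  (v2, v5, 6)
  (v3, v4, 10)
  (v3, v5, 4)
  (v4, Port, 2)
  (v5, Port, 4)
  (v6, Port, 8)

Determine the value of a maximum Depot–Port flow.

Augment Depot→v1→v4→Port: bottleneck 2, flow now 2.
Augment Depot→v1→v5→Port: bottleneck 2, flow now 4.
Augment Depot→v2→v5→Port: bottleneck 2, flow now 6.
Augment Depot→v2→v4→v1→v6→Port: bottleneck 2, flow now 8. (uses reverse residual edge)
Augment Depot→v2→v5→v1→v6→Port: bottleneck 2, flow now 10. (uses reverse residual edge)
No augmenting path remains; maximum flow = 10.
In the residual graph, reachable from Depot: {Depot, v2, v3, v4, v5}.
Min-cut edges: Depot→v1 (4), v4→Port (2), v5→Port (4); capacity 4 + 2 + 4 = 10.
This cut is saturated, so no flow can exceed 10.

10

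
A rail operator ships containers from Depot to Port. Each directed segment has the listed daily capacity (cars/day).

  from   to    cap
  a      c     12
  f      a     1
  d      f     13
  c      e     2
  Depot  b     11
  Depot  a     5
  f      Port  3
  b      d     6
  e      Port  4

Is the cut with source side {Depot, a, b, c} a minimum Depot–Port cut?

Given cut capacity: 6 + 2 = 8.
Augment Depot→a→c→e→Port: bottleneck 2, flow now 2.
Augment Depot→b→d→f→Port: bottleneck 3, flow now 5.
No augmenting path remains; maximum flow = 5.
In the residual graph, reachable from Depot: {Depot, a, b, c, d, f}.
Min-cut edges: c→e (2), f→Port (3); capacity 2 + 3 = 5.
Cut capacity 8 exceeds the max flow 5, so it is not minimum.

No — its capacity is 8, but the minimum cut has capacity 5.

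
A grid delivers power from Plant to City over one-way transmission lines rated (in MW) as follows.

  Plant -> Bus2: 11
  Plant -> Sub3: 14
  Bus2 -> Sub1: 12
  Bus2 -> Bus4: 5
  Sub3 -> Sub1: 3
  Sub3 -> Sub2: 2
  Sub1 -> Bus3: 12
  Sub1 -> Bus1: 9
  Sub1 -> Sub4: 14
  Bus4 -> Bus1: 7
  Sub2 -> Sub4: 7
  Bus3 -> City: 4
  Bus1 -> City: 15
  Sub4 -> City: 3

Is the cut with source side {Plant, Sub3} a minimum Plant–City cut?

Given cut capacity: 11 + 3 + 2 = 16.
Augment Plant→Bus2→Sub1→Bus3→City: bottleneck 4, flow now 4.
Augment Plant→Bus2→Sub1→Bus1→City: bottleneck 7, flow now 11.
Augment Plant→Sub3→Sub1→Bus1→City: bottleneck 2, flow now 13.
Augment Plant→Sub3→Sub1→Sub4→City: bottleneck 1, flow now 14.
Augment Plant→Sub3→Sub2→Sub4→City: bottleneck 2, flow now 16.
No augmenting path remains; maximum flow = 16.
Cut capacity 16 equals the max flow, so it is a minimum cut.

Yes — it is a minimum cut (capacity 16).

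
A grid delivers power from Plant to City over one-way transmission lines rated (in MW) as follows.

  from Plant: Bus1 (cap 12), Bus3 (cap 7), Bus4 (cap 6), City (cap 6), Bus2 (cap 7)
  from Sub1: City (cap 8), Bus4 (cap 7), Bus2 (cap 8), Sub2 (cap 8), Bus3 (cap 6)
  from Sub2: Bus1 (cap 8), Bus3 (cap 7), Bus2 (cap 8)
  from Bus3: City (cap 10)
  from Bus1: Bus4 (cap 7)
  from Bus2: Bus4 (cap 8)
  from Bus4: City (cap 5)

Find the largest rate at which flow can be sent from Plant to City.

Augment Plant→City: bottleneck 6, flow now 6.
Augment Plant→Bus3→City: bottleneck 7, flow now 13.
Augment Plant→Bus4→City: bottleneck 5, flow now 18.
No augmenting path remains; maximum flow = 18.
In the residual graph, reachable from Plant: {Plant, Bus1, Bus2, Bus4}.
Min-cut edges: Plant→Bus3 (7), Plant→City (6), Bus4→City (5); capacity 7 + 6 + 5 = 18.
This cut is saturated, so no flow can exceed 18.

18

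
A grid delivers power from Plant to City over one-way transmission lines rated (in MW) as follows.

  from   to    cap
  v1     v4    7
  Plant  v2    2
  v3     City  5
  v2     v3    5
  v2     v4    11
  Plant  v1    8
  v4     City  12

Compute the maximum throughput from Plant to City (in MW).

9

Augment Plant→v1→v4→City: bottleneck 7, flow now 7.
Augment Plant→v2→v3→City: bottleneck 2, flow now 9.
No augmenting path remains; maximum flow = 9.
In the residual graph, reachable from Plant: {Plant, v1}.
Min-cut edges: Plant→v2 (2), v1→v4 (7); capacity 2 + 7 = 9.
This cut is saturated, so no flow can exceed 9.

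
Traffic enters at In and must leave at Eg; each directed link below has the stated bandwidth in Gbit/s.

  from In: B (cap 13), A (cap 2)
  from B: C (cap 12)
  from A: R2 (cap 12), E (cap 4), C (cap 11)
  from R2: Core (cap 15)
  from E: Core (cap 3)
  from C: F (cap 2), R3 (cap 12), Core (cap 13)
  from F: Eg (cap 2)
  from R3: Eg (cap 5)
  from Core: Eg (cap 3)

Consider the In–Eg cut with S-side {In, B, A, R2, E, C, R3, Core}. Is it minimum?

Given cut capacity: 2 + 5 + 3 = 10.
Augment In→B→C→F→Eg: bottleneck 2, flow now 2.
Augment In→B→C→R3→Eg: bottleneck 5, flow now 7.
Augment In→B→C→Core→Eg: bottleneck 3, flow now 10.
No augmenting path remains; maximum flow = 10.
Cut capacity 10 equals the max flow, so it is a minimum cut.

Yes — it is a minimum cut (capacity 10).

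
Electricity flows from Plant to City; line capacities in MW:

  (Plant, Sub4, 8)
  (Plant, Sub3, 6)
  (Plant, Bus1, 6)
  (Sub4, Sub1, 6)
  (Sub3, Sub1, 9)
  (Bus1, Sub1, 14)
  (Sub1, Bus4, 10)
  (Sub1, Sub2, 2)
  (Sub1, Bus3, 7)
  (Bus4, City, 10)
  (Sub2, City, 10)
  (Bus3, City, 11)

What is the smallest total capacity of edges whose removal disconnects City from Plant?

18

Augment Plant→Sub4→Sub1→Bus4→City: bottleneck 6, flow now 6.
Augment Plant→Sub3→Sub1→Bus4→City: bottleneck 4, flow now 10.
Augment Plant→Sub3→Sub1→Sub2→City: bottleneck 2, flow now 12.
Augment Plant→Bus1→Sub1→Bus3→City: bottleneck 6, flow now 18.
No augmenting path remains; maximum flow = 18.
By max-flow min-cut, the minimum cut capacity equals the max flow.
In the residual graph, reachable from Plant: {Plant, Sub4}.
Min-cut edges: Plant→Sub3 (6), Plant→Bus1 (6), Sub4→Sub1 (6); capacity 6 + 6 + 6 = 18.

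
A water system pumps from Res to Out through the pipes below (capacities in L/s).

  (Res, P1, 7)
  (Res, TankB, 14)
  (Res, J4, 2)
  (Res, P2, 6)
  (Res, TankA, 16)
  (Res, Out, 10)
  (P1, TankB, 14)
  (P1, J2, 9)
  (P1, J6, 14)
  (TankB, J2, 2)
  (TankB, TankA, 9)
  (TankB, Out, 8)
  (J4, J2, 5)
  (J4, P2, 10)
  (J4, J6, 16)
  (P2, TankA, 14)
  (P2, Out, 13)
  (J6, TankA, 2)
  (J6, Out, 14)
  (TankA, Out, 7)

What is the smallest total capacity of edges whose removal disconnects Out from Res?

Augment Res→Out: bottleneck 10, flow now 10.
Augment Res→TankB→Out: bottleneck 8, flow now 18.
Augment Res→P2→Out: bottleneck 6, flow now 24.
Augment Res→TankA→Out: bottleneck 7, flow now 31.
Augment Res→P1→J6→Out: bottleneck 7, flow now 38.
Augment Res→J4→P2→Out: bottleneck 2, flow now 40.
No augmenting path remains; maximum flow = 40.
By max-flow min-cut, the minimum cut capacity equals the max flow.
In the residual graph, reachable from Res: {Res, TankB, J2, TankA}.
Min-cut edges: Res→P1 (7), Res→J4 (2), Res→P2 (6), Res→Out (10), TankB→Out (8), TankA→Out (7); capacity 7 + 2 + 6 + 10 + 8 + 7 = 40.

40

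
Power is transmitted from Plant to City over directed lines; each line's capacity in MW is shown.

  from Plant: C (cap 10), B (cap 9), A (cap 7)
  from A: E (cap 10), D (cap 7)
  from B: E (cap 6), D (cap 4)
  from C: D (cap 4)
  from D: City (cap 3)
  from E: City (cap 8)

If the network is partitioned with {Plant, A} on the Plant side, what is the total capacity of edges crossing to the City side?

36

Edges leaving {Plant, A}: Plant→B (9), Plant→C (10), A→D (7), A→E (10).
Cut capacity = 9 + 10 + 7 + 10 = 36.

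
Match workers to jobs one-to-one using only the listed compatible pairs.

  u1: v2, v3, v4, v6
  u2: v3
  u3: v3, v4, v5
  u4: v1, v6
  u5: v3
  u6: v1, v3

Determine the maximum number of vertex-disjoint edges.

5

Unit-capacity flow: source→left, listed edges, right→sink; max matching = max flow.
Augmenting path u1→v2 (+1); matched 1.
Augmenting path u2→v3 (+1); matched 2.
Augmenting path u3→v4 (+1); matched 3.
Augmenting path u4→v1 (+1); matched 4.
Augmenting path u6→v1→u4→v6 (+1); matched 5.
No augmenting path remains; maximum matching = 5.
König certificate: {u1, u3, u4, u6, v3} is a vertex cover of size 5 (every listed pair touches it), so no matching can be larger.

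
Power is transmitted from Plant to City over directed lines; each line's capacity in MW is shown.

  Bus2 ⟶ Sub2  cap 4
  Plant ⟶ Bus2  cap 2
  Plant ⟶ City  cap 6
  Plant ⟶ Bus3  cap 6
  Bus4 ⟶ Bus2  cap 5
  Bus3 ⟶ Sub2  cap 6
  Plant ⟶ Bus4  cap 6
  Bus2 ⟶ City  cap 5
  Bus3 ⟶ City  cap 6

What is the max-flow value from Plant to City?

Augment Plant→City: bottleneck 6, flow now 6.
Augment Plant→Bus2→City: bottleneck 2, flow now 8.
Augment Plant→Bus3→City: bottleneck 6, flow now 14.
Augment Plant→Bus4→Bus2→City: bottleneck 3, flow now 17.
No augmenting path remains; maximum flow = 17.
In the residual graph, reachable from Plant: {Plant, Bus4, Bus2, Sub2}.
Min-cut edges: Plant→Bus3 (6), Plant→City (6), Bus2→City (5); capacity 6 + 6 + 5 = 17.
This cut is saturated, so no flow can exceed 17.

17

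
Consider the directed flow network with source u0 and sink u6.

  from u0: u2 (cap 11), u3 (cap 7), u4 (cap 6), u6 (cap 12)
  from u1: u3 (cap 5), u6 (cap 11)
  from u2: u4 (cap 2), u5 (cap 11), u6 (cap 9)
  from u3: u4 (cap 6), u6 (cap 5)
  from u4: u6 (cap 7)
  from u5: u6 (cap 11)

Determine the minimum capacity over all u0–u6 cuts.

35

Augment u0→u6: bottleneck 12, flow now 12.
Augment u0→u2→u6: bottleneck 9, flow now 21.
Augment u0→u3→u6: bottleneck 5, flow now 26.
Augment u0→u4→u6: bottleneck 6, flow now 32.
Augment u0→u2→u4→u6: bottleneck 1, flow now 33.
Augment u0→u2→u5→u6: bottleneck 1, flow now 34.
Augment u0→u3→u4→u2→u5→u6: bottleneck 1, flow now 35. (uses reverse residual edge)
No augmenting path remains; maximum flow = 35.
By max-flow min-cut, the minimum cut capacity equals the max flow.
In the residual graph, reachable from u0: {u0, u3, u4}.
Min-cut edges: u0→u2 (11), u0→u6 (12), u3→u6 (5), u4→u6 (7); capacity 11 + 12 + 5 + 7 = 35.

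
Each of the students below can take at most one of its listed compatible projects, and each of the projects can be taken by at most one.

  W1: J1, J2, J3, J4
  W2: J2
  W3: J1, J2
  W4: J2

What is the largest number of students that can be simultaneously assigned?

Unit-capacity flow: source→left, listed edges, right→sink; max matching = max flow.
Augmenting path W1→J1 (+1); matched 1.
Augmenting path W2→J2 (+1); matched 2.
Augmenting path W3→J1→W1→J3 (+1); matched 3.
No augmenting path remains; maximum matching = 3.
König certificate: {W1, W3, J2} is a vertex cover of size 3 (every listed pair touches it), so no matching can be larger.

3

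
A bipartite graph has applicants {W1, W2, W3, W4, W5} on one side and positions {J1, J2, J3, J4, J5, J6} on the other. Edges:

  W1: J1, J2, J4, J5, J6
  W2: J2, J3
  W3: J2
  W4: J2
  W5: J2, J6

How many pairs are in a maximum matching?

Unit-capacity flow: source→left, listed edges, right→sink; max matching = max flow.
Augmenting path W1→J1 (+1); matched 1.
Augmenting path W2→J2 (+1); matched 2.
Augmenting path W5→J6 (+1); matched 3.
Augmenting path W3→J2→W2→J3 (+1); matched 4.
No augmenting path remains; maximum matching = 4.
König certificate: {W1, W2, W5, J2} is a vertex cover of size 4 (every listed pair touches it), so no matching can be larger.

4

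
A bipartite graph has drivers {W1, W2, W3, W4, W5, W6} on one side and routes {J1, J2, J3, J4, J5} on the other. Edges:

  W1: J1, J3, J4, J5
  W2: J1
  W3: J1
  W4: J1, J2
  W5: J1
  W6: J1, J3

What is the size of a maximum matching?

4

Unit-capacity flow: source→left, listed edges, right→sink; max matching = max flow.
Augmenting path W1→J1 (+1); matched 1.
Augmenting path W4→J2 (+1); matched 2.
Augmenting path W6→J3 (+1); matched 3.
Augmenting path W2→J1→W1→J4 (+1); matched 4.
No augmenting path remains; maximum matching = 4.
König certificate: {W1, W4, W6, J1} is a vertex cover of size 4 (every listed pair touches it), so no matching can be larger.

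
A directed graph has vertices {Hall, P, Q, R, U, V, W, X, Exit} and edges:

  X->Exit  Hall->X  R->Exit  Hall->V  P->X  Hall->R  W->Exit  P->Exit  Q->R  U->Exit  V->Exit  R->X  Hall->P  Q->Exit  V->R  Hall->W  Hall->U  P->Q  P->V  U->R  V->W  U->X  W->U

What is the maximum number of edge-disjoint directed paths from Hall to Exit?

6

Assign every edge capacity 1; by Menger, the answer equals the max flow.
Path Hall→P→Exit (+1); total 1.
Path Hall→R→Exit (+1); total 2.
Path Hall→U→Exit (+1); total 3.
Path Hall→V→Exit (+1); total 4.
Path Hall→W→Exit (+1); total 5.
Path Hall→X→Exit (+1); total 6.
No residual Hall→Exit path; max flow = 6.
Certifying cut of size 6: {Hall→P, Hall→R, Hall→U, Hall→V, Hall→W, Hall→X}.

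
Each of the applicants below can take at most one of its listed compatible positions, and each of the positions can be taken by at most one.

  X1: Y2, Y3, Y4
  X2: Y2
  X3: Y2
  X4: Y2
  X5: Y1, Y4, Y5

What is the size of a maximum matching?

Unit-capacity flow: source→left, listed edges, right→sink; max matching = max flow.
Augmenting path X1→Y2 (+1); matched 1.
Augmenting path X5→Y1 (+1); matched 2.
Augmenting path X2→Y2→X1→Y3 (+1); matched 3.
No augmenting path remains; maximum matching = 3.
König certificate: {X1, X5, Y2} is a vertex cover of size 3 (every listed pair touches it), so no matching can be larger.

3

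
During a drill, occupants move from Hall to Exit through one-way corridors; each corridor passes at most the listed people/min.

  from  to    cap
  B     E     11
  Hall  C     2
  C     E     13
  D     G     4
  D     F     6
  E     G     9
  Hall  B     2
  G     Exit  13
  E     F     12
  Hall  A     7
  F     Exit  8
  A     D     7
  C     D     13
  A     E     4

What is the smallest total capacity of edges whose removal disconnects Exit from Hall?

Augment Hall→A→D→F→Exit: bottleneck 6, flow now 6.
Augment Hall→A→D→G→Exit: bottleneck 1, flow now 7.
Augment Hall→B→E→F→Exit: bottleneck 2, flow now 9.
Augment Hall→C→D→G→Exit: bottleneck 2, flow now 11.
No augmenting path remains; maximum flow = 11.
By max-flow min-cut, the minimum cut capacity equals the max flow.
In the residual graph, reachable from Hall: {Hall}.
Min-cut edges: Hall→A (7), Hall→B (2), Hall→C (2); capacity 7 + 2 + 2 = 11.

11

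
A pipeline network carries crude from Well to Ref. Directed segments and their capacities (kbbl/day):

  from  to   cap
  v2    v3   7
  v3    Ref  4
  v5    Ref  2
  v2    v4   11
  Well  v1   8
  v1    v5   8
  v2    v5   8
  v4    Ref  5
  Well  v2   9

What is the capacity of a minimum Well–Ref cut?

11

Augment Well→v1→v5→Ref: bottleneck 2, flow now 2.
Augment Well→v2→v3→Ref: bottleneck 4, flow now 6.
Augment Well→v2→v4→Ref: bottleneck 5, flow now 11.
No augmenting path remains; maximum flow = 11.
By max-flow min-cut, the minimum cut capacity equals the max flow.
In the residual graph, reachable from Well: {Well, v1, v5}.
Min-cut edges: Well→v2 (9), v5→Ref (2); capacity 9 + 2 = 11.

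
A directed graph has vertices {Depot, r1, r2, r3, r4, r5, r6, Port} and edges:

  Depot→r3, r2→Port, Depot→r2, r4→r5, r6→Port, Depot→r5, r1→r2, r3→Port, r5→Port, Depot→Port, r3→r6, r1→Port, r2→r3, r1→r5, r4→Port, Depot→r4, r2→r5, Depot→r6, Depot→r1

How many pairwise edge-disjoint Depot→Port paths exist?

Assign every edge capacity 1; by Menger, the answer equals the max flow.
Path Depot→Port (+1); total 1.
Path Depot→r1→Port (+1); total 2.
Path Depot→r2→Port (+1); total 3.
Path Depot→r3→Port (+1); total 4.
Path Depot→r4→Port (+1); total 5.
Path Depot→r5→Port (+1); total 6.
Path Depot→r6→Port (+1); total 7.
No residual Depot→Port path; max flow = 7.
Certifying cut of size 7: {Depot→Port, Depot→r1, Depot→r2, Depot→r3, Depot→r4, Depot→r5, Depot→r6}.

7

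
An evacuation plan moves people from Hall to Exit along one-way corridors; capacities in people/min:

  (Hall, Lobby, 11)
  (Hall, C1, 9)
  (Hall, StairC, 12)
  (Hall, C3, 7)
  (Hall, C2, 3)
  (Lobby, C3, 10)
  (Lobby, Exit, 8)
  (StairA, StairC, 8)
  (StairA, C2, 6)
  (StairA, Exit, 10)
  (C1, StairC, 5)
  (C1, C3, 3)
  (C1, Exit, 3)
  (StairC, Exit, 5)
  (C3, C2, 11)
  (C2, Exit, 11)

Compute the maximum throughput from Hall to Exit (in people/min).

Augment Hall→Lobby→Exit: bottleneck 8, flow now 8.
Augment Hall→C1→Exit: bottleneck 3, flow now 11.
Augment Hall→StairC→Exit: bottleneck 5, flow now 16.
Augment Hall→C2→Exit: bottleneck 3, flow now 19.
Augment Hall→C3→C2→Exit: bottleneck 7, flow now 26.
Augment Hall→Lobby→C3→C2→Exit: bottleneck 1, flow now 27.
No augmenting path remains; maximum flow = 27.
In the residual graph, reachable from Hall: {Hall, Lobby, C1, StairC, C3, C2}.
Min-cut edges: Lobby→Exit (8), C1→Exit (3), StairC→Exit (5), C2→Exit (11); capacity 8 + 3 + 5 + 11 = 27.
This cut is saturated, so no flow can exceed 27.

27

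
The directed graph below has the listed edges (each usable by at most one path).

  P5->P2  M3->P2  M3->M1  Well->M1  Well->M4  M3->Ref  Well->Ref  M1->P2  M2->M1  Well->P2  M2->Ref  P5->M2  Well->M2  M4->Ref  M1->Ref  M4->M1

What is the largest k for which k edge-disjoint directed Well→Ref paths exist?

4

Assign every edge capacity 1; by Menger, the answer equals the max flow.
Path Well→Ref (+1); total 1.
Path Well→M2→Ref (+1); total 2.
Path Well→M4→Ref (+1); total 3.
Path Well→M1→Ref (+1); total 4.
No residual Well→Ref path; max flow = 4.
Certifying cut of size 4: {Well→M1, Well→M2, Well→M4, Well→Ref}.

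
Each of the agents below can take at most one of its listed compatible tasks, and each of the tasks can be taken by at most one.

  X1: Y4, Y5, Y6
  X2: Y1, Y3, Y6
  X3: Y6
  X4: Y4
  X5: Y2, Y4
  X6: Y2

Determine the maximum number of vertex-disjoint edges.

5

Unit-capacity flow: source→left, listed edges, right→sink; max matching = max flow.
Augmenting path X1→Y4 (+1); matched 1.
Augmenting path X2→Y1 (+1); matched 2.
Augmenting path X3→Y6 (+1); matched 3.
Augmenting path X5→Y2 (+1); matched 4.
Augmenting path X4→Y4→X1→Y5 (+1); matched 5.
No augmenting path remains; maximum matching = 5.
König certificate: {X1, X2, X3, Y2, Y4} is a vertex cover of size 5 (every listed pair touches it), so no matching can be larger.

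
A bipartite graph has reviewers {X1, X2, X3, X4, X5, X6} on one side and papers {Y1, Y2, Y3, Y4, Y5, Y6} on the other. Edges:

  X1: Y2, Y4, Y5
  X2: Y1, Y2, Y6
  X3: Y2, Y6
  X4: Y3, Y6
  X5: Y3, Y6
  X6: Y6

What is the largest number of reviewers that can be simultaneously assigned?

Unit-capacity flow: source→left, listed edges, right→sink; max matching = max flow.
Augmenting path X1→Y2 (+1); matched 1.
Augmenting path X2→Y1 (+1); matched 2.
Augmenting path X3→Y6 (+1); matched 3.
Augmenting path X4→Y3 (+1); matched 4.
Augmenting path X5→Y6→X3→Y2→X1→Y4 (+1); matched 5.
No augmenting path remains; maximum matching = 5.
König certificate: {X1, X2, X3, Y3, Y6} is a vertex cover of size 5 (every listed pair touches it), so no matching can be larger.

5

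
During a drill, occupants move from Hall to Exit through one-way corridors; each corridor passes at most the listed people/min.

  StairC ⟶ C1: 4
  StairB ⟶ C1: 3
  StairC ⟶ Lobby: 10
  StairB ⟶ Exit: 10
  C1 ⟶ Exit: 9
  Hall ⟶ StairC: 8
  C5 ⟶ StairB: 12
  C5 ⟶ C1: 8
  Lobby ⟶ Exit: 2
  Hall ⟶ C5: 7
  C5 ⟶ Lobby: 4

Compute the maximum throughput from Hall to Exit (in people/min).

Augment Hall→StairC→Lobby→Exit: bottleneck 2, flow now 2.
Augment Hall→StairC→C1→Exit: bottleneck 4, flow now 6.
Augment Hall→C5→StairB→Exit: bottleneck 7, flow now 13.
No augmenting path remains; maximum flow = 13.
In the residual graph, reachable from Hall: {Hall, StairC, Lobby}.
Min-cut edges: Hall→C5 (7), StairC→C1 (4), Lobby→Exit (2); capacity 7 + 4 + 2 = 13.
This cut is saturated, so no flow can exceed 13.

13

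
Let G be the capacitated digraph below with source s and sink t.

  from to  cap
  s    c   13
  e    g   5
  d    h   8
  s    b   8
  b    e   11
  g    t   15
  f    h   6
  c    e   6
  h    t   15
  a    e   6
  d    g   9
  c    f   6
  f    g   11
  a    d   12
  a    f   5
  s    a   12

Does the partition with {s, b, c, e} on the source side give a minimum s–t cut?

Given cut capacity: 12 + 6 + 5 = 23.
Augment s→a→d→g→t: bottleneck 9, flow now 9.
Augment s→a→d→h→t: bottleneck 3, flow now 12.
Augment s→b→e→g→t: bottleneck 5, flow now 17.
Augment s→c→f→g→t: bottleneck 1, flow now 18.
Augment s→c→f→h→t: bottleneck 5, flow now 23.
No augmenting path remains; maximum flow = 23.
Cut capacity 23 equals the max flow, so it is a minimum cut.

Yes — it is a minimum cut (capacity 23).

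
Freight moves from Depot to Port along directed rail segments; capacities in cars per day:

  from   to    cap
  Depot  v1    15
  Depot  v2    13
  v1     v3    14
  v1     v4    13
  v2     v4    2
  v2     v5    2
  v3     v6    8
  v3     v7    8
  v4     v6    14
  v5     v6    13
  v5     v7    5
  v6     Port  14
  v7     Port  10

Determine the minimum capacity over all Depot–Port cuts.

Augment Depot→v1→v3→v6→Port: bottleneck 8, flow now 8.
Augment Depot→v1→v3→v7→Port: bottleneck 6, flow now 14.
Augment Depot→v1→v4→v6→Port: bottleneck 1, flow now 15.
Augment Depot→v2→v4→v6→Port: bottleneck 2, flow now 17.
Augment Depot→v2→v5→v6→Port: bottleneck 2, flow now 19.
No augmenting path remains; maximum flow = 19.
By max-flow min-cut, the minimum cut capacity equals the max flow.
In the residual graph, reachable from Depot: {Depot, v2}.
Min-cut edges: Depot→v1 (15), v2→v4 (2), v2→v5 (2); capacity 15 + 2 + 2 = 19.

19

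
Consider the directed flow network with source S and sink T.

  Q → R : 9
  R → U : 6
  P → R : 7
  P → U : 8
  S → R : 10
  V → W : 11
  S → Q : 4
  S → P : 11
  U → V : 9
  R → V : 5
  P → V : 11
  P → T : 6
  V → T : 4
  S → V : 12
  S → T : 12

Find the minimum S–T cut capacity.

Augment S→T: bottleneck 12, flow now 12.
Augment S→P→T: bottleneck 6, flow now 18.
Augment S→V→T: bottleneck 4, flow now 22.
No augmenting path remains; maximum flow = 22.
By max-flow min-cut, the minimum cut capacity equals the max flow.
In the residual graph, reachable from S: {S, P, Q, R, U, V, W}.
Min-cut edges: S→T (12), P→T (6), V→T (4); capacity 12 + 6 + 4 = 22.

22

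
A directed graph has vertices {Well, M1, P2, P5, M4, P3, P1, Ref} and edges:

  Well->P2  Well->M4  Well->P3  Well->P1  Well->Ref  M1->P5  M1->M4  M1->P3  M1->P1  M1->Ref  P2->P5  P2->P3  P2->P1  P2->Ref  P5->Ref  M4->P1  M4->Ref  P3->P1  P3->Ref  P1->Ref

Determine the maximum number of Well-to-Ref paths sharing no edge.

5

Assign every edge capacity 1; by Menger, the answer equals the max flow.
Path Well→Ref (+1); total 1.
Path Well→P2→Ref (+1); total 2.
Path Well→M4→Ref (+1); total 3.
Path Well→P3→Ref (+1); total 4.
Path Well→P1→Ref (+1); total 5.
No residual Well→Ref path; max flow = 5.
Certifying cut of size 5: {Well→M4, Well→P1, Well→P2, Well→P3, Well→Ref}.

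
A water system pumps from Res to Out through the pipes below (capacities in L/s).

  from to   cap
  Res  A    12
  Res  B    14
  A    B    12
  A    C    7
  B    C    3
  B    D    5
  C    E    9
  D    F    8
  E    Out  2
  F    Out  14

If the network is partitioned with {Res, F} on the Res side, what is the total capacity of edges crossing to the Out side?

Edges leaving {Res, F}: Res→A (12), Res→B (14), F→Out (14).
Cut capacity = 12 + 14 + 14 = 40.

40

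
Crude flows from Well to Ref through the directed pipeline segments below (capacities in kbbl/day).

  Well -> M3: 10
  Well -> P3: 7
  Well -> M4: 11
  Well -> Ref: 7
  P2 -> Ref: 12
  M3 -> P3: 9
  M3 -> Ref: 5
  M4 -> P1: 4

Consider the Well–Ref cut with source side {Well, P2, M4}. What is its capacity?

40

Edges leaving {Well, P2, M4}: Well→M3 (10), Well→P3 (7), Well→Ref (7), P2→Ref (12), M4→P1 (4).
Cut capacity = 10 + 7 + 7 + 12 + 4 = 40.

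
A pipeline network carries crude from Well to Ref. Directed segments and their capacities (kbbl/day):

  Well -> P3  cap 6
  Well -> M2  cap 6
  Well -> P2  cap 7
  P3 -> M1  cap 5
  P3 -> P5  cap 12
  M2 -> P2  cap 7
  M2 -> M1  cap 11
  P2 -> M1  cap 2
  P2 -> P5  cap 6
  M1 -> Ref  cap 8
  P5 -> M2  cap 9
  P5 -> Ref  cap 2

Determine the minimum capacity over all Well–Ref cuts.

Augment Well→P3→M1→Ref: bottleneck 5, flow now 5.
Augment Well→P3→P5→Ref: bottleneck 1, flow now 6.
Augment Well→M2→M1→Ref: bottleneck 3, flow now 9.
Augment Well→P2→P5→Ref: bottleneck 1, flow now 10.
No augmenting path remains; maximum flow = 10.
By max-flow min-cut, the minimum cut capacity equals the max flow.
In the residual graph, reachable from Well: {Well, P3, M2, P2, M1, P5}.
Min-cut edges: M1→Ref (8), P5→Ref (2); capacity 8 + 2 = 10.

10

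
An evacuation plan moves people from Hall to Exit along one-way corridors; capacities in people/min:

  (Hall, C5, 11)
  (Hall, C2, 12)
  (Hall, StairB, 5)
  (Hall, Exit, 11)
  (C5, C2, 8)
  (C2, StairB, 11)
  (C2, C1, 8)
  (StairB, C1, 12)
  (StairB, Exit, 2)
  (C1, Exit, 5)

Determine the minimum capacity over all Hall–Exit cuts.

Augment Hall→Exit: bottleneck 11, flow now 11.
Augment Hall→StairB→Exit: bottleneck 2, flow now 13.
Augment Hall→C2→C1→Exit: bottleneck 5, flow now 18.
No augmenting path remains; maximum flow = 18.
By max-flow min-cut, the minimum cut capacity equals the max flow.
In the residual graph, reachable from Hall: {Hall, C5, C2, StairB, C1}.
Min-cut edges: Hall→Exit (11), StairB→Exit (2), C1→Exit (5); capacity 11 + 2 + 5 = 18.

18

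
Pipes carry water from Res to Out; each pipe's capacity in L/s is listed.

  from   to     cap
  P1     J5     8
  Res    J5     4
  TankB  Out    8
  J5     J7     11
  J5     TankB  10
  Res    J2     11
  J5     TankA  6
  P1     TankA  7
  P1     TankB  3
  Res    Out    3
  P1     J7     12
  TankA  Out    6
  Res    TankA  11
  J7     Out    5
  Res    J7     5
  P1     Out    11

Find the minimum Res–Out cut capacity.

18

Augment Res→Out: bottleneck 3, flow now 3.
Augment Res→TankA→Out: bottleneck 6, flow now 9.
Augment Res→J7→Out: bottleneck 5, flow now 14.
Augment Res→J5→TankB→Out: bottleneck 4, flow now 18.
No augmenting path remains; maximum flow = 18.
By max-flow min-cut, the minimum cut capacity equals the max flow.
In the residual graph, reachable from Res: {Res, TankA, J2}.
Min-cut edges: Res→J5 (4), Res→J7 (5), Res→Out (3), TankA→Out (6); capacity 4 + 5 + 3 + 6 = 18.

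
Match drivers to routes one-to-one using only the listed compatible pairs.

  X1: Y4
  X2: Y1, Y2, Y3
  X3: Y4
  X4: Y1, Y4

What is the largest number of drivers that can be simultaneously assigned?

Unit-capacity flow: source→left, listed edges, right→sink; max matching = max flow.
Augmenting path X1→Y4 (+1); matched 1.
Augmenting path X2→Y1 (+1); matched 2.
Augmenting path X4→Y1→X2→Y2 (+1); matched 3.
No augmenting path remains; maximum matching = 3.
König certificate: {X2, X4, Y4} is a vertex cover of size 3 (every listed pair touches it), so no matching can be larger.

3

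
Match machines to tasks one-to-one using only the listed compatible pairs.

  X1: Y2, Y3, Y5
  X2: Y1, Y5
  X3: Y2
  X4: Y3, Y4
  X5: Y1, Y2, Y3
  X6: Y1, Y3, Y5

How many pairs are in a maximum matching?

Unit-capacity flow: source→left, listed edges, right→sink; max matching = max flow.
Augmenting path X1→Y2 (+1); matched 1.
Augmenting path X2→Y1 (+1); matched 2.
Augmenting path X4→Y3 (+1); matched 3.
Augmenting path X6→Y5 (+1); matched 4.
Augmenting path X5→Y3→X4→Y4 (+1); matched 5.
No augmenting path remains; maximum matching = 5.
König certificate: {X4, Y1, Y2, Y3, Y5} is a vertex cover of size 5 (every listed pair touches it), so no matching can be larger.

5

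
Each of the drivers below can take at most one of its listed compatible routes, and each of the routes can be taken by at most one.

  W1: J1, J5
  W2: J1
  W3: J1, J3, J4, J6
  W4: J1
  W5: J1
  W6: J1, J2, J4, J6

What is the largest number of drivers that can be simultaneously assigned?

Unit-capacity flow: source→left, listed edges, right→sink; max matching = max flow.
Augmenting path W1→J1 (+1); matched 1.
Augmenting path W3→J3 (+1); matched 2.
Augmenting path W6→J2 (+1); matched 3.
Augmenting path W2→J1→W1→J5 (+1); matched 4.
No augmenting path remains; maximum matching = 4.
König certificate: {W1, W3, W6, J1} is a vertex cover of size 4 (every listed pair touches it), so no matching can be larger.

4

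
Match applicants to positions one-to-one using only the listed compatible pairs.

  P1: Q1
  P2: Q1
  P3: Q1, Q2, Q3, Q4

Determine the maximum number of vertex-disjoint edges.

Unit-capacity flow: source→left, listed edges, right→sink; max matching = max flow.
Augmenting path P1→Q1 (+1); matched 1.
Augmenting path P3→Q2 (+1); matched 2.
No augmenting path remains; maximum matching = 2.
König certificate: {P3, Q1} is a vertex cover of size 2 (every listed pair touches it), so no matching can be larger.

2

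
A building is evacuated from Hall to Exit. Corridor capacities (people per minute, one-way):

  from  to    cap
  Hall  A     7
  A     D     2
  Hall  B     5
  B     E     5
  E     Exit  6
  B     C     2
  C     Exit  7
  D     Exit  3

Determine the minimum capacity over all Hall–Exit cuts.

Augment Hall→A→D→Exit: bottleneck 2, flow now 2.
Augment Hall→B→C→Exit: bottleneck 2, flow now 4.
Augment Hall→B→E→Exit: bottleneck 3, flow now 7.
No augmenting path remains; maximum flow = 7.
By max-flow min-cut, the minimum cut capacity equals the max flow.
In the residual graph, reachable from Hall: {Hall, A}.
Min-cut edges: Hall→B (5), A→D (2); capacity 5 + 2 = 7.

7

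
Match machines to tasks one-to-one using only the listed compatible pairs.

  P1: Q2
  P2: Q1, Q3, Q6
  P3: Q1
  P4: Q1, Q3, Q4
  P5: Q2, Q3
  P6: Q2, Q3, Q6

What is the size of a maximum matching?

Unit-capacity flow: source→left, listed edges, right→sink; max matching = max flow.
Augmenting path P1→Q2 (+1); matched 1.
Augmenting path P2→Q1 (+1); matched 2.
Augmenting path P4→Q3 (+1); matched 3.
Augmenting path P6→Q6 (+1); matched 4.
Augmenting path P5→Q3→P4→Q4 (+1); matched 5.
No augmenting path remains; maximum matching = 5.
König certificate: {P4, Q1, Q2, Q3, Q6} is a vertex cover of size 5 (every listed pair touches it), so no matching can be larger.

5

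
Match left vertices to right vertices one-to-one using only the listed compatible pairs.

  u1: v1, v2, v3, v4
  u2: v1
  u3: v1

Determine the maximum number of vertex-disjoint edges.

Unit-capacity flow: source→left, listed edges, right→sink; max matching = max flow.
Augmenting path u1→v1 (+1); matched 1.
Augmenting path u2→v1→u1→v2 (+1); matched 2.
No augmenting path remains; maximum matching = 2.
König certificate: {u1, v1} is a vertex cover of size 2 (every listed pair touches it), so no matching can be larger.

2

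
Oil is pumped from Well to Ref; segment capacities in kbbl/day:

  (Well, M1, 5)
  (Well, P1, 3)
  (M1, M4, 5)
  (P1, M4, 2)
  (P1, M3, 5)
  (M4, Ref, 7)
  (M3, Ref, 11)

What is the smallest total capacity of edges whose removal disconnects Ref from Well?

8

Augment Well→M1→M4→Ref: bottleneck 5, flow now 5.
Augment Well→P1→M4→Ref: bottleneck 2, flow now 7.
Augment Well→P1→M3→Ref: bottleneck 1, flow now 8.
No augmenting path remains; maximum flow = 8.
By max-flow min-cut, the minimum cut capacity equals the max flow.
In the residual graph, reachable from Well: {Well}.
Min-cut edges: Well→M1 (5), Well→P1 (3); capacity 5 + 3 = 8.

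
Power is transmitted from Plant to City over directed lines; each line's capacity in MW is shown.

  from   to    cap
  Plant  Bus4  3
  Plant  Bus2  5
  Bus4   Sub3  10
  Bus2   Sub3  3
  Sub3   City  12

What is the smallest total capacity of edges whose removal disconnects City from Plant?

6

Augment Plant→Bus4→Sub3→City: bottleneck 3, flow now 3.
Augment Plant→Bus2→Sub3→City: bottleneck 3, flow now 6.
No augmenting path remains; maximum flow = 6.
By max-flow min-cut, the minimum cut capacity equals the max flow.
In the residual graph, reachable from Plant: {Plant, Bus2}.
Min-cut edges: Plant→Bus4 (3), Bus2→Sub3 (3); capacity 3 + 3 = 6.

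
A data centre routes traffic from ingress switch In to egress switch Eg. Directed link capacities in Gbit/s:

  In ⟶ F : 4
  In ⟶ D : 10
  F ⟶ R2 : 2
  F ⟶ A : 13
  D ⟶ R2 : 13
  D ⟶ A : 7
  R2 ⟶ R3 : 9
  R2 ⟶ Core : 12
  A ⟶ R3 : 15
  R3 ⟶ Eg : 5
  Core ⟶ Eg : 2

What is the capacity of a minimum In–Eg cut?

Augment In→F→R2→R3→Eg: bottleneck 2, flow now 2.
Augment In→F→A→R3→Eg: bottleneck 2, flow now 4.
Augment In→D→R2→R3→Eg: bottleneck 1, flow now 5.
Augment In→D→R2→Core→Eg: bottleneck 2, flow now 7.
No augmenting path remains; maximum flow = 7.
By max-flow min-cut, the minimum cut capacity equals the max flow.
In the residual graph, reachable from In: {In, F, D, R2, A, R3, Core}.
Min-cut edges: R3→Eg (5), Core→Eg (2); capacity 5 + 2 = 7.

7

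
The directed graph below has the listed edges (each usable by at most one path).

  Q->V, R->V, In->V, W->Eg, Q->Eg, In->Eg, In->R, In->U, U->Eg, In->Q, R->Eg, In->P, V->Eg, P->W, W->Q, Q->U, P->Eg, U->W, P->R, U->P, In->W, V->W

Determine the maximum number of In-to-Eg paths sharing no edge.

Assign every edge capacity 1; by Menger, the answer equals the max flow.
Path In→Eg (+1); total 1.
Path In→P→Eg (+1); total 2.
Path In→Q→Eg (+1); total 3.
Path In→R→Eg (+1); total 4.
Path In→U→Eg (+1); total 5.
Path In→V→Eg (+1); total 6.
Path In→W→Eg (+1); total 7.
No residual In→Eg path; max flow = 7.
Certifying cut of size 7: {In→Eg, In→P, In→Q, In→R, In→U, In→V, In→W}.

7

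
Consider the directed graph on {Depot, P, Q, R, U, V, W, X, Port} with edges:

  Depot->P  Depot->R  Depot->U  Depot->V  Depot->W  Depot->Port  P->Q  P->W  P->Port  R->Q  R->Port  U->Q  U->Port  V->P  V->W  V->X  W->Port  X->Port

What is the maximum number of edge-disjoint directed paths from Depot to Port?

6

Assign every edge capacity 1; by Menger, the answer equals the max flow.
Path Depot→Port (+1); total 1.
Path Depot→P→Port (+1); total 2.
Path Depot→R→Port (+1); total 3.
Path Depot→U→Port (+1); total 4.
Path Depot→W→Port (+1); total 5.
Path Depot→V→X→Port (+1); total 6.
No residual Depot→Port path; max flow = 6.
Certifying cut of size 6: {Depot→P, Depot→Port, Depot→R, Depot→U, Depot→V, Depot→W}.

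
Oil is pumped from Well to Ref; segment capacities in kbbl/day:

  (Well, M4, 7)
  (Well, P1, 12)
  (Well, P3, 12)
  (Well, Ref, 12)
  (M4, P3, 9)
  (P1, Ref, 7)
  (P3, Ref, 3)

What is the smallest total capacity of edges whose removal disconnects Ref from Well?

Augment Well→Ref: bottleneck 12, flow now 12.
Augment Well→P1→Ref: bottleneck 7, flow now 19.
Augment Well→P3→Ref: bottleneck 3, flow now 22.
No augmenting path remains; maximum flow = 22.
By max-flow min-cut, the minimum cut capacity equals the max flow.
In the residual graph, reachable from Well: {Well, M4, P1, P3}.
Min-cut edges: Well→Ref (12), P1→Ref (7), P3→Ref (3); capacity 12 + 7 + 3 = 22.

22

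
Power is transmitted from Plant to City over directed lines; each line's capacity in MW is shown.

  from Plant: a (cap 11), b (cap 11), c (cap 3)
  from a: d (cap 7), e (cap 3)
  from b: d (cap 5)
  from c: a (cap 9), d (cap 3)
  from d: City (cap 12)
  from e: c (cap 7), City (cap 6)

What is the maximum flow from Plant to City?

Augment Plant→a→d→City: bottleneck 7, flow now 7.
Augment Plant→a→e→City: bottleneck 3, flow now 10.
Augment Plant→b→d→City: bottleneck 5, flow now 15.
No augmenting path remains; maximum flow = 15.
In the residual graph, reachable from Plant: {Plant, a, b, c, d}.
Min-cut edges: a→e (3), d→City (12); capacity 3 + 12 = 15.
This cut is saturated, so no flow can exceed 15.

15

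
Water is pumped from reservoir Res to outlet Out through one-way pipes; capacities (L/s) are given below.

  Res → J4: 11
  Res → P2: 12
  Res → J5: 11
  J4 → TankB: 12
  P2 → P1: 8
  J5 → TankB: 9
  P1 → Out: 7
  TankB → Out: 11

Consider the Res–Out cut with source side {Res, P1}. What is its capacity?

Edges leaving {Res, P1}: Res→J4 (11), Res→P2 (12), Res→J5 (11), P1→Out (7).
Cut capacity = 11 + 12 + 11 + 7 = 41.

41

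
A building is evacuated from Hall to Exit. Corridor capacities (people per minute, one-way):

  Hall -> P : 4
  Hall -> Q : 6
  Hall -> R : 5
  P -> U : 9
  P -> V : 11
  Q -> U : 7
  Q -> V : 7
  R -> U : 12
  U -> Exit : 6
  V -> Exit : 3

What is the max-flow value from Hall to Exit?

9

Augment Hall→P→U→Exit: bottleneck 4, flow now 4.
Augment Hall→Q→U→Exit: bottleneck 2, flow now 6.
Augment Hall→Q→V→Exit: bottleneck 3, flow now 9.
No augmenting path remains; maximum flow = 9.
In the residual graph, reachable from Hall: {Hall, P, Q, R, U, V}.
Min-cut edges: U→Exit (6), V→Exit (3); capacity 6 + 3 = 9.
This cut is saturated, so no flow can exceed 9.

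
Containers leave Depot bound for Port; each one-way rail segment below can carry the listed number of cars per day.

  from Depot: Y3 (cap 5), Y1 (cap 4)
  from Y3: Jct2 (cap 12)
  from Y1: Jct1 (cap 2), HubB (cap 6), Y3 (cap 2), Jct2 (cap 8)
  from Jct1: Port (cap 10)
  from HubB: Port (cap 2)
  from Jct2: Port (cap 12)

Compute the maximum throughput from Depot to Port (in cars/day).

Augment Depot→Y3→Jct2→Port: bottleneck 5, flow now 5.
Augment Depot→Y1→Jct1→Port: bottleneck 2, flow now 7.
Augment Depot→Y1→HubB→Port: bottleneck 2, flow now 9.
No augmenting path remains; maximum flow = 9.
In the residual graph, reachable from Depot: {Depot}.
Min-cut edges: Depot→Y3 (5), Depot→Y1 (4); capacity 5 + 4 = 9.
This cut is saturated, so no flow can exceed 9.

9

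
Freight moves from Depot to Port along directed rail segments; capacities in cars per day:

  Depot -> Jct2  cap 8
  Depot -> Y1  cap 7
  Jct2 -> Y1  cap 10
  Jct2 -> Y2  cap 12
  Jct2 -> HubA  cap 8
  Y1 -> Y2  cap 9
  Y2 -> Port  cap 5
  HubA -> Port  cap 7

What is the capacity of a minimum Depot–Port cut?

Augment Depot→Jct2→Y2→Port: bottleneck 5, flow now 5.
Augment Depot→Jct2→HubA→Port: bottleneck 3, flow now 8.
Augment Depot→Y1→Y2→Jct2→HubA→Port: bottleneck 4, flow now 12. (uses reverse residual edge)
No augmenting path remains; maximum flow = 12.
By max-flow min-cut, the minimum cut capacity equals the max flow.
In the residual graph, reachable from Depot: {Depot, Jct2, Y1, Y2, HubA}.
Min-cut edges: Y2→Port (5), HubA→Port (7); capacity 5 + 7 = 12.

12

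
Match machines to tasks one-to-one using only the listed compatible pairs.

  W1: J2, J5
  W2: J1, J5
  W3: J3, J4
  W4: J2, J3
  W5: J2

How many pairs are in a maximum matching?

Unit-capacity flow: source→left, listed edges, right→sink; max matching = max flow.
Augmenting path W1→J2 (+1); matched 1.
Augmenting path W2→J1 (+1); matched 2.
Augmenting path W3→J3 (+1); matched 3.
Augmenting path W4→J2→W1→J5 (+1); matched 4.
Augmenting path W5→J2→W4→J3→W3→J4 (+1); matched 5.
No augmenting path remains; maximum matching = 5.
König certificate: {W1, W2, W3, W4, W5} is a vertex cover of size 5 (every listed pair touches it), so no matching can be larger.

5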